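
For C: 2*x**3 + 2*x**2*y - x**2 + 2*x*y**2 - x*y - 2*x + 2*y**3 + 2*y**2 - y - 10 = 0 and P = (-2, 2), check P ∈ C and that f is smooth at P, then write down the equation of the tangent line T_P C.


Tangent line at P: 16*x + 25*y - 18 = 0.

Step 1: f(-2, 2) = 0, so P lies on C.
Step 2: partial derivatives
  f_x(x, y) = 6*x**2 + 4*x*y - 2*x + 2*y**2 - y - 2, f_y(x, y) = 2*x**2 + 4*x*y - x + 6*y**2 + 4*y - 1.
  f_x(P) = 16, f_y(P) = 25 (gradient nonzero, so P is smooth).
Step 3: tangent line at P: 16·(x − -2) + 25·(y − 2) = 0.
Expanding: 16*x + 25*y - 18 = 0.


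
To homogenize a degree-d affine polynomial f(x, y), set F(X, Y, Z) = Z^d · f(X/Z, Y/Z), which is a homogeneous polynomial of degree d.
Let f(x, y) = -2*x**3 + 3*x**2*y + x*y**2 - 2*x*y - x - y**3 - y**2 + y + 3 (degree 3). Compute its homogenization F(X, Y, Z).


F(X, Y, Z) = -2*X**3 + 3*X**2*Y + X*Y**2 - 2*X*Y*Z - X*Z**2 - Y**3 - Y**2*Z + Y*Z**2 + 3*Z**3

deg(f) = 3.
Substitute x = X/Z, y = Y/Z into f, then multiply by Z^3.
  monomial -2·x^3·y^0 ↦ -2·X^3·Y^0·Z^0.
  monomial 3·x^2·y^1 ↦ 3·X^2·Y^1·Z^0.
  monomial 1·x^1·y^2 ↦ 1·X^1·Y^2·Z^0.
  monomial -2·x^1·y^1 ↦ -2·X^1·Y^1·Z^1.
  monomial -1·x^1·y^0 ↦ -1·X^1·Y^0·Z^2.
  monomial -1·x^0·y^3 ↦ -1·X^0·Y^3·Z^0.
  monomial -1·x^0·y^2 ↦ -1·X^0·Y^2·Z^1.
  monomial 1·x^0·y^1 ↦ 1·X^0·Y^1·Z^2.
  monomial 3·x^0·y^0 ↦ 3·X^0·Y^0·Z^3.
Collecting: F(X, Y, Z) = -2*X**3 + 3*X**2*Y + X*Y**2 - 2*X*Y*Z - X*Z**2 - Y**3 - Y**2*Z + Y*Z**2 + 3*Z**3.


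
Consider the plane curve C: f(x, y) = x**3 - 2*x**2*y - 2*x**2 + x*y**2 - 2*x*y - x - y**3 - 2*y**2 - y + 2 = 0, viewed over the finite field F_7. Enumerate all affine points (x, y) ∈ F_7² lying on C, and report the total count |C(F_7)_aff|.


Affine F_7-points: {(0, 4), (1, 0), (1, 1), (1, 5), (2, 0), (2, 1), (2, 6), (3, 4), (3, 5), (3, 6), (6, 0)}; count = 11.

For each of the 49 pairs (x, y) ∈ F_7², evaluate f(x, y) mod 7. Record the zeros.
  x = 0: [0↦2, 1↦5, 2↦5, 3↦3, 4↦0, 5↦4, 6↦2]  zeros at y ∈ {4}
  x = 1: [0↦0, 1↦0, 2↦6, 3↦5, 4↦5, 5↦0, 6↦5]  zeros at y ∈ {0, 1, 5}
  x = 2: [0↦0, 1↦0, 2↦1, 3↦4, 4↦3, 5↦6, 6↦0]  zeros at y ∈ {0, 1, 6}
  x = 3: [0↦1, 1↦4, 2↦3, 3↦6, 4↦0, 5↦0, 6↦0]  zeros at y ∈ {4, 5, 6}
  x = 4: [0↦2, 1↦4, 2↦4, 3↦3, 4↦2, 5↦2, 6↦4]  zeros at y ∈ ∅
  x = 5: [0↦2, 1↦6, 2↦3, 3↦1, 4↦1, 5↦4, 6↦4]  zeros at y ∈ ∅
  x = 6: [0↦0, 1↦2, 2↦6, 3↦6, 4↦3, 5↦5, 6↦6]  zeros at y ∈ {0}
Collecting zeros: affine points = {(0, 4), (1, 0), (1, 1), (1, 5), (2, 0), (2, 1), (2, 6), (3, 4), (3, 5), (3, 6), (6, 0)}.
Total count |C(F_7)_aff| = 11.


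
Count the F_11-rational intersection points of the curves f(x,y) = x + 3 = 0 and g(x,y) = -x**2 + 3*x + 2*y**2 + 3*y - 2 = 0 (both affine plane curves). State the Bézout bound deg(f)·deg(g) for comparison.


Common zeros: {(8, 7), (8, 8)}; count = 2; Bézout bound = 2.

deg(f) = 1, deg(g) = 2, so Bézout bound = 2.
Scan x ∈ F_11. For each x, list the y ∈ F_11 with f(x, y) ≡ 0 and those with g(x, y) ≡ 0 (mod 11); the common zeros in that column are the intersection.
  x = 0: f ≡ 0 at y ∈ ∅; g ≡ 0 at y ∈ {6, 9}; common: ∅.
  x = 1: f ≡ 0 at y ∈ ∅; g ≡ 0 at y ∈ {0, 4}; common: ∅.
  x = 2: f ≡ 0 at y ∈ ∅; g ≡ 0 at y ∈ {0, 4}; common: ∅.
  x = 3: f ≡ 0 at y ∈ ∅; g ≡ 0 at y ∈ {6, 9}; common: ∅.
  x = 4: f ≡ 0 at y ∈ ∅; g ≡ 0 at y ∈ ∅; common: ∅.
  x = 5: f ≡ 0 at y ∈ ∅; g ≡ 0 at y ∈ ∅; common: ∅.
  x = 6: f ≡ 0 at y ∈ ∅; g ≡ 0 at y ∈ {7, 8}; common: ∅.
  x = 7: f ≡ 0 at y ∈ ∅; g ≡ 0 at y ∈ ∅; common: ∅.
  x = 8: f ≡ 0 at y ∈ {0, 1, 2, 3, 4, 5, 6, 7, 8, 9, 10}; g ≡ 0 at y ∈ {7, 8}; common: {7, 8}.
  x = 9: f ≡ 0 at y ∈ ∅; g ≡ 0 at y ∈ ∅; common: ∅.
  x = 10: f ≡ 0 at y ∈ ∅; g ≡ 0 at y ∈ ∅; common: ∅.
Collecting: common zeros = {(8, 7), (8, 8)}, so the count is 2.
Comparison with the Bézout bound: 2 ≤ 2 = deg(f)·deg(g), as expected for curves with no common component (the bound is attained).


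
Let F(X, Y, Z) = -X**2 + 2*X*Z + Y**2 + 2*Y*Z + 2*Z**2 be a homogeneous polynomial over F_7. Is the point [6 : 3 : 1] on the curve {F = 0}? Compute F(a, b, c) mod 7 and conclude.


F(6,3,1) ≡ 0 (mod 7); P is on the curve.

Evaluate F(6, 3, 1) term-by-term (mod 7).
  -X**2 ↦ -1·36·1·1 = -36
  2*X*Z ↦ 2·6·1·1 = 12
  Y**2 ↦ 1·1·9·1 = 9
  2*Y*Z ↦ 2·1·3·1 = 6
  2*Z**2 ↦ 2·1·1·1 = 2
Sum: F(6, 3, 1) = (-36) + (12) + (9) + (6) + (2) = -7.
Reducing mod 7: -7 ≡ 0 (mod 7).
Since F(a, b, c) ≡ 0 (mod 7), P lies on the curve.


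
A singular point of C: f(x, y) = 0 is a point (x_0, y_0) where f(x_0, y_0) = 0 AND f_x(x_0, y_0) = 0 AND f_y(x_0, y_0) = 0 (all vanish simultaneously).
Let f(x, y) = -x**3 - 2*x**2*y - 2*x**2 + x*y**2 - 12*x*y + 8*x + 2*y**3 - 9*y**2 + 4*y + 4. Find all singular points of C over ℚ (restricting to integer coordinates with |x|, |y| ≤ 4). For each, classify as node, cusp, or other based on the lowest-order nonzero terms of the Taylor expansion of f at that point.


Singular points: {(-2, 2)}; classification: cusp.

Compute partial derivatives:
  f_x = -3*x**2 - 4*x*y - 4*x + y**2 - 12*y + 8.
  f_y = -2*x**2 + 2*x*y - 12*x + 6*y**2 - 18*y + 4.
Scan x_0 ∈ {−4, ..., 4}. For each x_0, f_y(x_0, y) is a polynomial in y; find its integer roots y ∈ {−4, ..., 4}, then test f_x and f at those candidates.
  x = -4: f_y(-4, y) = 6*y**2 - 26*y + 20; vanishes at y ∈ {1}. (-4, 1): f_x = -19 ≠ 0.
  x = -3: f_y(-3, y) = 6*y**2 - 24*y + 22; no integer root y with |y| ≤ 4.
  x = -2: f_y(-2, y) = 6*y**2 - 22*y + 20; vanishes at y ∈ {2}. (-2, 2): f_x = 0, f = 0 — SINGULAR.
  x = -1: f_y(-1, y) = 6*y**2 - 20*y + 14; vanishes at y ∈ {1}. (-1, 1): f_x = 2 ≠ 0.
  x = 0: f_y(0, y) = 6*y**2 - 18*y + 4; no integer root y with |y| ≤ 4.
  x = 1: f_y(1, y) = 6*y**2 - 16*y - 10; no integer root y with |y| ≤ 4.
  x = 2: f_y(2, y) = 6*y**2 - 14*y - 28; no integer root y with |y| ≤ 4.
  x = 3: f_y(3, y) = 6*y**2 - 12*y - 50; no integer root y with |y| ≤ 4.
  x = 4: f_y(4, y) = 6*y**2 - 10*y - 76; no integer root y with |y| ≤ 4.
Only singular point on the grid: (-2, 2).
Classify: substitute x = -2 + u, y = 2 + v and expand: f = -u**3 - 2*u**2*v + u*v**2 + 2*v**3 + v**2.
No constant or linear terms (consistent with a singular point). Quadratic part: v**2. Cubic part: -u**3 - 2*u**2*v + u*v**2 + 2*v**3.
The quadratic part v**2 is a perfect square, so there is a single (double) tangent line v = 0, i.e. y = 2. Restricting the cubic part to that line (v = 0) leaves -u**3 ≠ 0, so f is not divisible by v and the branch is v² ≈ u**3 to lowest order — this is a cusp.
Classification: cusp.


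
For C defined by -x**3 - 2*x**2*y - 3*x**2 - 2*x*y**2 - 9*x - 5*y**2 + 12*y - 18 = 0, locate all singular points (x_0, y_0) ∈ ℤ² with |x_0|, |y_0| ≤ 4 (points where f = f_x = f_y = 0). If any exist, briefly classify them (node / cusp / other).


Singular points: {(-3, 3)}; classification: cusp.

Compute partial derivatives:
  f_x = -3*x**2 - 4*x*y - 6*x - 2*y**2 - 9.
  f_y = -2*x**2 - 4*x*y - 10*y + 12.
Scan x_0 ∈ {−4, ..., 4}. For each x_0, f_y(x_0, y) is a polynomial in y; find its integer roots y ∈ {−4, ..., 4}, then test f_x and f at those candidates.
  x = -4: f_y(-4, y) = 6*y - 20; no integer root y with |y| ≤ 4.
  x = -3: f_y(-3, y) = 2*y - 6; vanishes at y ∈ {3}. (-3, 3): f_x = 0, f = 0 — SINGULAR.
  x = -2: f_y(-2, y) = 4 - 2*y; vanishes at y ∈ {2}. (-2, 2): f_x = -1 ≠ 0.
  x = -1: f_y(-1, y) = 10 - 6*y; no integer root y with |y| ≤ 4.
  x = 0: f_y(0, y) = 12 - 10*y; no integer root y with |y| ≤ 4.
  x = 1: f_y(1, y) = 10 - 14*y; no integer root y with |y| ≤ 4.
  x = 2: f_y(2, y) = 4 - 18*y; no integer root y with |y| ≤ 4.
  x = 3: f_y(3, y) = -22*y - 6; no integer root y with |y| ≤ 4.
  x = 4: f_y(4, y) = -26*y - 20; no integer root y with |y| ≤ 4.
Only singular point on the grid: (-3, 3).
Classify: substitute x = -3 + u, y = 3 + v and expand: f = -u**3 - 2*u**2*v - 2*u*v**2 + v**2.
No constant or linear terms (consistent with a singular point). Quadratic part: v**2. Cubic part: -u**3 - 2*u**2*v - 2*u*v**2.
The quadratic part v**2 is a perfect square, so there is a single (double) tangent line v = 0, i.e. y = 3. Restricting the cubic part to that line (v = 0) leaves -u**3 ≠ 0, so f is not divisible by v and the branch is v² ≈ u**3 to lowest order — this is a cusp.
Classification: cusp.


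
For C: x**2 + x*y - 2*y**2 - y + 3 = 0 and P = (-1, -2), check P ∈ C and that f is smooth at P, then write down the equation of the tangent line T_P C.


Tangent line at P: -4*x + 6*y + 8 = 0.

Step 1: f(-1, -2) = 0, so P lies on C.
Step 2: partial derivatives
  f_x(x, y) = 2*x + y, f_y(x, y) = x - 4*y - 1.
  f_x(P) = -4, f_y(P) = 6 (gradient nonzero, so P is smooth).
Step 3: tangent line at P: -4·(x − -1) + 6·(y − -2) = 0.
Expanding: -4*x + 6*y + 8 = 0.


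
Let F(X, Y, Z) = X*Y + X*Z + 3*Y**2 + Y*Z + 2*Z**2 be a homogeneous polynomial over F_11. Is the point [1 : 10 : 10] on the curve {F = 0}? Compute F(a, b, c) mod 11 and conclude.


F(1,10,10) ≡ 4 (mod 11); P is NOT on the curve.

Evaluate F(1, 10, 10) term-by-term (mod 11).
  X*Y ↦ 1·1·10·1 = 10
  X*Z ↦ 1·1·1·10 = 10
  3*Y**2 ↦ 3·1·100·1 = 300
  Y*Z ↦ 1·1·10·10 = 100
  2*Z**2 ↦ 2·1·1·100 = 200
Sum: F(1, 10, 10) = (10) + (10) + (300) + (100) + (200) = 620.
Reducing mod 11: 620 ≡ 4 (mod 11).
Since F(a, b, c) ≡ 4 ≠ 0 (mod 11), P does NOT lie on the curve.


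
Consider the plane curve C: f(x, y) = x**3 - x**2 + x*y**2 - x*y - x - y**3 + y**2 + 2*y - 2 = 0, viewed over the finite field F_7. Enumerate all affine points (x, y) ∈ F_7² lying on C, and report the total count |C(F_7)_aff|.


Affine F_7-points: {(0, 1), (0, 3), (0, 4), (2, 0), (2, 3), (4, 0), (6, 3)}; count = 7.

For each of the 49 pairs (x, y) ∈ F_7², evaluate f(x, y) mod 7. Record the zeros.
  x = 0: [0↦5, 1↦0, 2↦5, 3↦0, 4↦0, 5↦6, 6↦5]  zeros at y ∈ {1, 3, 4}
  x = 1: [0↦4, 1↦6, 2↦6, 3↦5, 4↦4, 5↦4, 6↦6]  zeros at y ∈ ∅
  x = 2: [0↦0, 1↦2, 2↦4, 3↦0, 4↦5, 5↦6, 6↦4]  zeros at y ∈ {0, 3}
  x = 3: [0↦6, 1↦1, 2↦5, 3↦5, 4↦2, 5↦4, 6↦5]  zeros at y ∈ ∅
  x = 4: [0↦0, 1↦2, 2↦1, 3↦5, 4↦1, 5↦4, 6↦1]  zeros at y ∈ {0}
  x = 5: [0↦2, 1↦4, 2↦5, 3↦6, 4↦1, 5↦5, 6↦5]  zeros at y ∈ ∅
  x = 6: [0↦4, 1↦6, 2↦2, 3↦0, 4↦1, 5↦6, 6↦2]  zeros at y ∈ {3}
Collecting zeros: affine points = {(0, 1), (0, 3), (0, 4), (2, 0), (2, 3), (4, 0), (6, 3)}.
Total count |C(F_7)_aff| = 7.


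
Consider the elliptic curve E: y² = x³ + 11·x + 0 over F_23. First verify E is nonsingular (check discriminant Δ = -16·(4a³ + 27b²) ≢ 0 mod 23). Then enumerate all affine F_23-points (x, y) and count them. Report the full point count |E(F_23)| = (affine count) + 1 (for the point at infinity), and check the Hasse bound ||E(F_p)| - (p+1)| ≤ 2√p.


Affine points = {(0, 0), (1, 9), (1, 14), (4, 4), (4, 19), (6, 11), (6, 12), (7, 11), (7, 12), (8, 5), (8, 18), (9, 0), (10, 11), (10, 12), (11, 7), (11, 16), (14, 0), (18, 2), (18, 21), (20, 3), (20, 20), (21, 4), (21, 19)}; affine count = 23; |E(F_23)| = 24.

Discriminant check: Δ ∝ 4a³ + 27b² = 4·11³ + 27·0² = 4·1331 + 27·0 ≡ 11 (mod 23). Nonzero ⇒ E is nonsingular.
For each x ∈ F_23, compute rhs = x³ + 11·x + 0 mod 23, then count y ∈ F_23 with y² ≡ rhs.
  x = 0: rhs = 0, matching y values: 0 (1 points).
  x = 1: rhs = 12, matching y values: 9, 14 (2 points).
  x = 2: rhs = 7, matching y values: none (0 points).
  x = 3: rhs = 14, matching y values: none (0 points).
  x = 4: rhs = 16, matching y values: 4, 19 (2 points).
  x = 5: rhs = 19, matching y values: none (0 points).
  x = 6: rhs = 6, matching y values: 11, 12 (2 points).
  x = 7: rhs = 6, matching y values: 11, 12 (2 points).
  x = 8: rhs = 2, matching y values: 5, 18 (2 points).
  x = 9: rhs = 0, matching y values: 0 (1 points).
  x = 10: rhs = 6, matching y values: 11, 12 (2 points).
  x = 11: rhs = 3, matching y values: 7, 16 (2 points).
  x = 12: rhs = 20, matching y values: none (0 points).
  x = 13: rhs = 17, matching y values: none (0 points).
  x = 14: rhs = 0, matching y values: 0 (1 points).
  x = 15: rhs = 21, matching y values: none (0 points).
  x = 16: rhs = 17, matching y values: none (0 points).
  x = 17: rhs = 17, matching y values: none (0 points).
  x = 18: rhs = 4, matching y values: 2, 21 (2 points).
  x = 19: rhs = 7, matching y values: none (0 points).
  x = 20: rhs = 9, matching y values: 3, 20 (2 points).
  x = 21: rhs = 16, matching y values: 4, 19 (2 points).
  x = 22: rhs = 11, matching y values: none (0 points).
Total affine count: 23.
Full point count |E(F_23)| = 23 + 1 = 24.
Hasse bound: |24 − (23+1)| = |0| = 0 ≤ 2√23 ≈ 9.5917 ✓.


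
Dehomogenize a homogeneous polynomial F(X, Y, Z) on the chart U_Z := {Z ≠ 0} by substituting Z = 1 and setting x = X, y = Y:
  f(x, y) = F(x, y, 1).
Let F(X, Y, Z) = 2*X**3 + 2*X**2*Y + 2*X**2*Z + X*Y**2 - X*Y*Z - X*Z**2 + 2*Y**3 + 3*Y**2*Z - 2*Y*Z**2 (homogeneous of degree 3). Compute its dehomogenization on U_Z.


f(x, y) = 2*x**3 + 2*x**2*y + 2*x**2 + x*y**2 - x*y - x + 2*y**3 + 3*y**2 - 2*y

On U_Z we set Z = 1. Each monomial c·X^i·Y^j·Z^k in F becomes c·x^i·y^j·1^k = c·x^i·y^j.
Substituting Z = 1: F(X, Y, 1) = 2*x**3 + 2*x**2*y + 2*x**2 + x*y**2 - x*y - x + 2*y**3 + 3*y**2 - 2*y.
Note: deg(f) ≤ deg(F) = 3; strict inequality happens when F is divisible by Z (lost terms).


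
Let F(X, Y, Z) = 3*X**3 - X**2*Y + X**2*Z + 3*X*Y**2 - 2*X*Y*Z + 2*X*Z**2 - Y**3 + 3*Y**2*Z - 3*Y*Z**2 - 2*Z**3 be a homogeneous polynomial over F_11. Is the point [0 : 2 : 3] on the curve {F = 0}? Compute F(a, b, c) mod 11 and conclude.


F(0,2,3) ≡ 8 (mod 11); P is NOT on the curve.

Evaluate F(0, 2, 3) term-by-term (mod 11).
  3*X**3 ↦ 3·0·1·1 = 0
  -X**2*Y ↦ -1·0·2·1 = 0
  X**2*Z ↦ 1·0·1·3 = 0
  3*X*Y**2 ↦ 3·0·4·1 = 0
  -2*X*Y*Z ↦ -2·0·2·3 = 0
  2*X*Z**2 ↦ 2·0·1·9 = 0
  -Y**3 ↦ -1·1·8·1 = -8
  3*Y**2*Z ↦ 3·1·4·3 = 36
  -3*Y*Z**2 ↦ -3·1·2·9 = -54
  -2*Z**3 ↦ -2·1·1·27 = -54
Sum: F(0, 2, 3) = (0) + (0) + (0) + (0) + (0) + (0) + (-8) + (36) + (-54) + (-54) = -80.
Reducing mod 11: -80 ≡ 8 (mod 11).
Since F(a, b, c) ≡ 8 ≠ 0 (mod 11), P does NOT lie on the curve.


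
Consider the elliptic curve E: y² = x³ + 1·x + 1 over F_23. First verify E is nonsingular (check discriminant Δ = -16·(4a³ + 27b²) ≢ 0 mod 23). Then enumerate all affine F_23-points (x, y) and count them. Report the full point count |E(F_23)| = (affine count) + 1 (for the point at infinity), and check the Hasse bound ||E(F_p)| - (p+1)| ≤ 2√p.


Affine points = {(0, 1), (0, 22), (1, 7), (1, 16), (3, 10), (3, 13), (4, 0), (5, 4), (5, 19), (6, 4), (6, 19), (7, 11), (7, 12), (9, 7), (9, 16), (11, 3), (11, 20), (12, 4), (12, 19), (13, 7), (13, 16), (17, 3), (17, 20), (18, 3), (18, 20), (19, 5), (19, 18)}; affine count = 27; |E(F_23)| = 28.

Discriminant check: Δ ∝ 4a³ + 27b² = 4·1³ + 27·1² = 4·1 + 27·1 ≡ 8 (mod 23). Nonzero ⇒ E is nonsingular.
For each x ∈ F_23, compute rhs = x³ + 1·x + 1 mod 23, then count y ∈ F_23 with y² ≡ rhs.
  x = 0: rhs = 1, matching y values: 1, 22 (2 points).
  x = 1: rhs = 3, matching y values: 7, 16 (2 points).
  x = 2: rhs = 11, matching y values: none (0 points).
  x = 3: rhs = 8, matching y values: 10, 13 (2 points).
  x = 4: rhs = 0, matching y values: 0 (1 points).
  x = 5: rhs = 16, matching y values: 4, 19 (2 points).
  x = 6: rhs = 16, matching y values: 4, 19 (2 points).
  x = 7: rhs = 6, matching y values: 11, 12 (2 points).
  x = 8: rhs = 15, matching y values: none (0 points).
  x = 9: rhs = 3, matching y values: 7, 16 (2 points).
  x = 10: rhs = 22, matching y values: none (0 points).
  x = 11: rhs = 9, matching y values: 3, 20 (2 points).
  x = 12: rhs = 16, matching y values: 4, 19 (2 points).
  x = 13: rhs = 3, matching y values: 7, 16 (2 points).
  x = 14: rhs = 22, matching y values: none (0 points).
  x = 15: rhs = 10, matching y values: none (0 points).
  x = 16: rhs = 19, matching y values: none (0 points).
  x = 17: rhs = 9, matching y values: 3, 20 (2 points).
  x = 18: rhs = 9, matching y values: 3, 20 (2 points).
  x = 19: rhs = 2, matching y values: 5, 18 (2 points).
  x = 20: rhs = 17, matching y values: none (0 points).
  x = 21: rhs = 14, matching y values: none (0 points).
  x = 22: rhs = 22, matching y values: none (0 points).
Total affine count: 27.
Full point count |E(F_23)| = 27 + 1 = 28.
Hasse bound: |28 − (23+1)| = |4| = 4 ≤ 2√23 ≈ 9.5917 ✓.


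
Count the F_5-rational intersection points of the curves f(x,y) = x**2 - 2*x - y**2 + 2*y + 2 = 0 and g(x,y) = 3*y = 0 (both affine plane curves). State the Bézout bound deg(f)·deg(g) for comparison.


Common zeros: {(3, 0), (4, 0)}; count = 2; Bézout bound = 2.

deg(f) = 2, deg(g) = 1, so Bézout bound = 2.
Scan x ∈ F_5. For each x, list the y ∈ F_5 with f(x, y) ≡ 0 and those with g(x, y) ≡ 0 (mod 5); the common zeros in that column are the intersection.
  x = 0: f ≡ 0 at y ∈ ∅; g ≡ 0 at y ∈ {0}; common: ∅.
  x = 1: f ≡ 0 at y ∈ ∅; g ≡ 0 at y ∈ {0}; common: ∅.
  x = 2: f ≡ 0 at y ∈ ∅; g ≡ 0 at y ∈ {0}; common: ∅.
  x = 3: f ≡ 0 at y ∈ {0, 2}; g ≡ 0 at y ∈ {0}; common: {0}.
  x = 4: f ≡ 0 at y ∈ {0, 2}; g ≡ 0 at y ∈ {0}; common: {0}.
Collecting: common zeros = {(3, 0), (4, 0)}, so the count is 2.
Comparison with the Bézout bound: 2 ≤ 2 = deg(f)·deg(g), as expected for curves with no common component (the bound is attained).


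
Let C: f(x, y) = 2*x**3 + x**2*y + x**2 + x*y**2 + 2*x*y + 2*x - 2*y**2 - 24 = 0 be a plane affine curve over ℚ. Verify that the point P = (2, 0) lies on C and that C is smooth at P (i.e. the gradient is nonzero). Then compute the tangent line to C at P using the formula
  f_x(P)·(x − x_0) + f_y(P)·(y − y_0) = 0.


Tangent line at P: 30*x + 8*y - 60 = 0.

Step 1: f(2, 0) = 0, so P lies on C.
Step 2: partial derivatives
  f_x(x, y) = 6*x**2 + 2*x*y + 2*x + y**2 + 2*y + 2, f_y(x, y) = x**2 + 2*x*y + 2*x - 4*y.
  f_x(P) = 30, f_y(P) = 8 (gradient nonzero, so P is smooth).
Step 3: tangent line at P: 30·(x − 2) + 8·(y − 0) = 0.
Expanding: 30*x + 8*y - 60 = 0.


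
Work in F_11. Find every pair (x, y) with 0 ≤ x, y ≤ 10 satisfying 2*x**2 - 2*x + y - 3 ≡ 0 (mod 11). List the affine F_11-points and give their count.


Affine F_11-points: {(0, 3), (1, 3), (2, 10), (3, 2), (4, 1), (5, 7), (6, 9), (7, 7), (8, 1), (9, 2), (10, 10)}; count = 11.

For each of the 121 pairs (x, y) ∈ F_11², evaluate f(x, y) mod 11. Record the zeros.
  x = 0: [0↦8, 1↦9, 2↦10, 3↦0, 4↦1, 5↦2, 6↦3, 7↦4, 8↦5, 9↦6, 10↦7]  zeros at y ∈ {3}
  x = 1: [0↦8, 1↦9, 2↦10, 3↦0, 4↦1, 5↦2, 6↦3, 7↦4, 8↦5, 9↦6, 10↦7]  zeros at y ∈ {3}
  x = 2: [0↦1, 1↦2, 2↦3, 3↦4, 4↦5, 5↦6, 6↦7, 7↦8, 8↦9, 9↦10, 10↦0]  zeros at y ∈ {10}
  x = 3: [0↦9, 1↦10, 2↦0, 3↦1, 4↦2, 5↦3, 6↦4, 7↦5, 8↦6, 9↦7, 10↦8]  zeros at y ∈ {2}
  x = 4: [0↦10, 1↦0, 2↦1, 3↦2, 4↦3, 5↦4, 6↦5, 7↦6, 8↦7, 9↦8, 10↦9]  zeros at y ∈ {1}
  x = 5: [0↦4, 1↦5, 2↦6, 3↦7, 4↦8, 5↦9, 6↦10, 7↦0, 8↦1, 9↦2, 10↦3]  zeros at y ∈ {7}
  x = 6: [0↦2, 1↦3, 2↦4, 3↦5, 4↦6, 5↦7, 6↦8, 7↦9, 8↦10, 9↦0, 10↦1]  zeros at y ∈ {9}
  x = 7: [0↦4, 1↦5, 2↦6, 3↦7, 4↦8, 5↦9, 6↦10, 7↦0, 8↦1, 9↦2, 10↦3]  zeros at y ∈ {7}
  x = 8: [0↦10, 1↦0, 2↦1, 3↦2, 4↦3, 5↦4, 6↦5, 7↦6, 8↦7, 9↦8, 10↦9]  zeros at y ∈ {1}
  x = 9: [0↦9, 1↦10, 2↦0, 3↦1, 4↦2, 5↦3, 6↦4, 7↦5, 8↦6, 9↦7, 10↦8]  zeros at y ∈ {2}
  x = 10: [0↦1, 1↦2, 2↦3, 3↦4, 4↦5, 5↦6, 6↦7, 7↦8, 8↦9, 9↦10, 10↦0]  zeros at y ∈ {10}
Collecting zeros: affine points = {(0, 3), (1, 3), (2, 10), (3, 2), (4, 1), (5, 7), (6, 9), (7, 7), (8, 1), (9, 2), (10, 10)}.
Total count |C(F_11)_aff| = 11.


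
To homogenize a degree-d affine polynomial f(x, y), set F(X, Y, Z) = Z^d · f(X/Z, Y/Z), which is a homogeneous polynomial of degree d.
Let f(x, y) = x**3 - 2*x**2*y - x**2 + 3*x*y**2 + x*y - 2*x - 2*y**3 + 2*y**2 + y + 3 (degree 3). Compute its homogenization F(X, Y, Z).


F(X, Y, Z) = X**3 - 2*X**2*Y - X**2*Z + 3*X*Y**2 + X*Y*Z - 2*X*Z**2 - 2*Y**3 + 2*Y**2*Z + Y*Z**2 + 3*Z**3

deg(f) = 3.
Substitute x = X/Z, y = Y/Z into f, then multiply by Z^3.
  monomial 1·x^3·y^0 ↦ 1·X^3·Y^0·Z^0.
  monomial -2·x^2·y^1 ↦ -2·X^2·Y^1·Z^0.
  monomial -1·x^2·y^0 ↦ -1·X^2·Y^0·Z^1.
  monomial 3·x^1·y^2 ↦ 3·X^1·Y^2·Z^0.
  monomial 1·x^1·y^1 ↦ 1·X^1·Y^1·Z^1.
  monomial -2·x^1·y^0 ↦ -2·X^1·Y^0·Z^2.
  monomial -2·x^0·y^3 ↦ -2·X^0·Y^3·Z^0.
  monomial 2·x^0·y^2 ↦ 2·X^0·Y^2·Z^1.
  monomial 1·x^0·y^1 ↦ 1·X^0·Y^1·Z^2.
  monomial 3·x^0·y^0 ↦ 3·X^0·Y^0·Z^3.
Collecting: F(X, Y, Z) = X**3 - 2*X**2*Y - X**2*Z + 3*X*Y**2 + X*Y*Z - 2*X*Z**2 - 2*Y**3 + 2*Y**2*Z + Y*Z**2 + 3*Z**3.


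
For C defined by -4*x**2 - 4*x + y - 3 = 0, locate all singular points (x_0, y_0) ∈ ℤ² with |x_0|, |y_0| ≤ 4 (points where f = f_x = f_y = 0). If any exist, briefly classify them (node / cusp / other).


No singular points in the scanned grid; C is smooth there.

Compute partial derivatives:
  f_x = -8*x - 4.
  f_y = 1.
f_y = 1 is a nonzero constant, so f_y never vanishes: no point (x, y) can satisfy f = f_x = f_y = 0. In particular no (x, y) ∈ {−4, ..., 4}² is singular; the curve is smooth.


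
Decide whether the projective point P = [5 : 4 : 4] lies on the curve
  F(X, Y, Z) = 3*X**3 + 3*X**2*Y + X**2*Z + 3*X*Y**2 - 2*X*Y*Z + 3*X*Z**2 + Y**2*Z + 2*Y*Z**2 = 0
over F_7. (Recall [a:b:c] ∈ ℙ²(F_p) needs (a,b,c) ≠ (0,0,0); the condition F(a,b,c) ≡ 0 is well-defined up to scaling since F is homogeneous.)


F(5,4,4) ≡ 6 (mod 7); P is NOT on the curve.

Evaluate F(5, 4, 4) term-by-term (mod 7).
  3*X**3 ↦ 3·125·1·1 = 375
  3*X**2*Y ↦ 3·25·4·1 = 300
  X**2*Z ↦ 1·25·1·4 = 100
  3*X*Y**2 ↦ 3·5·16·1 = 240
  -2*X*Y*Z ↦ -2·5·4·4 = -160
  3*X*Z**2 ↦ 3·5·1·16 = 240
  Y**2*Z ↦ 1·1·16·4 = 64
  2*Y*Z**2 ↦ 2·1·4·16 = 128
Sum: F(5, 4, 4) = (375) + (300) + (100) + (240) + (-160) + (240) + (64) + (128) = 1287.
Reducing mod 7: 1287 ≡ 6 (mod 7).
Since F(a, b, c) ≡ 6 ≠ 0 (mod 7), P does NOT lie on the curve.


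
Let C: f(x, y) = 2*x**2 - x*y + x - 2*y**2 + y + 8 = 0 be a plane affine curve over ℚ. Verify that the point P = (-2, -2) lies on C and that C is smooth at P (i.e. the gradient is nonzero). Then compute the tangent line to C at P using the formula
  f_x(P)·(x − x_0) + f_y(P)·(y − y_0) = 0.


Tangent line at P: -5*x + 11*y + 12 = 0.

Step 1: f(-2, -2) = 0, so P lies on C.
Step 2: partial derivatives
  f_x(x, y) = 4*x - y + 1, f_y(x, y) = -x - 4*y + 1.
  f_x(P) = -5, f_y(P) = 11 (gradient nonzero, so P is smooth).
Step 3: tangent line at P: -5·(x − -2) + 11·(y − -2) = 0.
Expanding: -5*x + 11*y + 12 = 0.


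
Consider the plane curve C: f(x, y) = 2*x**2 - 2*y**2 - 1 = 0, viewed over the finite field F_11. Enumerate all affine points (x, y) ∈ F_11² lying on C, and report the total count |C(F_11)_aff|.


Affine F_11-points: {(0, 4), (0, 7), (2, 3), (2, 8), (3, 5), (3, 6), (8, 5), (8, 6), (9, 3), (9, 8)}; count = 10.

For each of the 121 pairs (x, y) ∈ F_11², evaluate f(x, y) mod 11. Record the zeros.
  x = 0: [0↦10, 1↦8, 2↦2, 3↦3, 4↦0, 5↦4, 6↦4, 7↦0, 8↦3, 9↦2, 10↦8]  zeros at y ∈ {4, 7}
  x = 1: [0↦1, 1↦10, 2↦4, 3↦5, 4↦2, 5↦6, 6↦6, 7↦2, 8↦5, 9↦4, 10↦10]  zeros at y ∈ ∅
  x = 2: [0↦7, 1↦5, 2↦10, 3↦0, 4↦8, 5↦1, 6↦1, 7↦8, 8↦0, 9↦10, 10↦5]  zeros at y ∈ {3, 8}
  x = 3: [0↦6, 1↦4, 2↦9, 3↦10, 4↦7, 5↦0, 6↦0, 7↦7, 8↦10, 9↦9, 10↦4]  zeros at y ∈ {5, 6}
  x = 4: [0↦9, 1↦7, 2↦1, 3↦2, 4↦10, 5↦3, 6↦3, 7↦10, 8↦2, 9↦1, 10↦7]  zeros at y ∈ ∅
  x = 5: [0↦5, 1↦3, 2↦8, 3↦9, 4↦6, 5↦10, 6↦10, 7↦6, 8↦9, 9↦8, 10↦3]  zeros at y ∈ ∅
  x = 6: [0↦5, 1↦3, 2↦8, 3↦9, 4↦6, 5↦10, 6↦10, 7↦6, 8↦9, 9↦8, 10↦3]  zeros at y ∈ ∅
  x = 7: [0↦9, 1↦7, 2↦1, 3↦2, 4↦10, 5↦3, 6↦3, 7↦10, 8↦2, 9↦1, 10↦7]  zeros at y ∈ ∅
  x = 8: [0↦6, 1↦4, 2↦9, 3↦10, 4↦7, 5↦0, 6↦0, 7↦7, 8↦10, 9↦9, 10↦4]  zeros at y ∈ {5, 6}
  x = 9: [0↦7, 1↦5, 2↦10, 3↦0, 4↦8, 5↦1, 6↦1, 7↦8, 8↦0, 9↦10, 10↦5]  zeros at y ∈ {3, 8}
  x = 10: [0↦1, 1↦10, 2↦4, 3↦5, 4↦2, 5↦6, 6↦6, 7↦2, 8↦5, 9↦4, 10↦10]  zeros at y ∈ ∅
Collecting zeros: affine points = {(0, 4), (0, 7), (2, 3), (2, 8), (3, 5), (3, 6), (8, 5), (8, 6), (9, 3), (9, 8)}.
Total count |C(F_11)_aff| = 10.


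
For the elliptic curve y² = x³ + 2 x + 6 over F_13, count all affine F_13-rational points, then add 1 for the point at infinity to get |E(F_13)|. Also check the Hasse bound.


Affine points = {(1, 3), (1, 10), (3, 0), (4, 0), (6, 0), (7, 5), (7, 8), (8, 1), (8, 12), (9, 5), (9, 8), (10, 5), (10, 8), (12, 4), (12, 9)}; affine count = 15; |E(F_13)| = 16.

Discriminant check: Δ ∝ 4a³ + 27b² = 4·2³ + 27·6² = 4·8 + 27·36 ≡ 3 (mod 13). Nonzero ⇒ E is nonsingular.
For each x ∈ F_13, compute rhs = x³ + 2·x + 6 mod 13, then count y ∈ F_13 with y² ≡ rhs.
  x = 0: rhs = 6, matching y values: none (0 points).
  x = 1: rhs = 9, matching y values: 3, 10 (2 points).
  x = 2: rhs = 5, matching y values: none (0 points).
  x = 3: rhs = 0, matching y values: 0 (1 points).
  x = 4: rhs = 0, matching y values: 0 (1 points).
  x = 5: rhs = 11, matching y values: none (0 points).
  x = 6: rhs = 0, matching y values: 0 (1 points).
  x = 7: rhs = 12, matching y values: 5, 8 (2 points).
  x = 8: rhs = 1, matching y values: 1, 12 (2 points).
  x = 9: rhs = 12, matching y values: 5, 8 (2 points).
  x = 10: rhs = 12, matching y values: 5, 8 (2 points).
  x = 11: rhs = 7, matching y values: none (0 points).
  x = 12: rhs = 3, matching y values: 4, 9 (2 points).
Total affine count: 15.
Full point count |E(F_13)| = 15 + 1 = 16.
Hasse bound: |16 − (13+1)| = |2| = 2 ≤ 2√13 ≈ 7.2111 ✓.


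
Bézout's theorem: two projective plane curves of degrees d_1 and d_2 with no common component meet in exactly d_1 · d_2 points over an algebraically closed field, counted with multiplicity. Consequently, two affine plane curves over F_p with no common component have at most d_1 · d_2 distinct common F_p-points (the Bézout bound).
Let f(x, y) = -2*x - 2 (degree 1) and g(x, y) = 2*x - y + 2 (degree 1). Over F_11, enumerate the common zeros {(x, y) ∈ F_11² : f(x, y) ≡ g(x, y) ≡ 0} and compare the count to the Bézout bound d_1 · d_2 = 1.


Common zeros: {(10, 0)}; count = 1; Bézout bound = 1.

deg(f) = 1, deg(g) = 1, so Bézout bound = 1.
Scan x ∈ F_11. For each x, list the y ∈ F_11 with f(x, y) ≡ 0 and those with g(x, y) ≡ 0 (mod 11); the common zeros in that column are the intersection.
  x = 0: f ≡ 0 at y ∈ ∅; g ≡ 0 at y ∈ {2}; common: ∅.
  x = 1: f ≡ 0 at y ∈ ∅; g ≡ 0 at y ∈ {4}; common: ∅.
  x = 2: f ≡ 0 at y ∈ ∅; g ≡ 0 at y ∈ {6}; common: ∅.
  x = 3: f ≡ 0 at y ∈ ∅; g ≡ 0 at y ∈ {8}; common: ∅.
  x = 4: f ≡ 0 at y ∈ ∅; g ≡ 0 at y ∈ {10}; common: ∅.
  x = 5: f ≡ 0 at y ∈ ∅; g ≡ 0 at y ∈ {1}; common: ∅.
  x = 6: f ≡ 0 at y ∈ ∅; g ≡ 0 at y ∈ {3}; common: ∅.
  x = 7: f ≡ 0 at y ∈ ∅; g ≡ 0 at y ∈ {5}; common: ∅.
  x = 8: f ≡ 0 at y ∈ ∅; g ≡ 0 at y ∈ {7}; common: ∅.
  x = 9: f ≡ 0 at y ∈ ∅; g ≡ 0 at y ∈ {9}; common: ∅.
  x = 10: f ≡ 0 at y ∈ {0, 1, 2, 3, 4, 5, 6, 7, 8, 9, 10}; g ≡ 0 at y ∈ {0}; common: {0}.
Collecting: common zeros = {(10, 0)}, so the count is 1.
Comparison with the Bézout bound: 1 ≤ 1 = deg(f)·deg(g), as expected for curves with no common component (the bound is attained).


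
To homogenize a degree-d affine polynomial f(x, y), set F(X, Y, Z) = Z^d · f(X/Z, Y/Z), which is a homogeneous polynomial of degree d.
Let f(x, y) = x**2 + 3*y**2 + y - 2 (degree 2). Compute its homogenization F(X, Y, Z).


F(X, Y, Z) = X**2 + 3*Y**2 + Y*Z - 2*Z**2

deg(f) = 2.
Substitute x = X/Z, y = Y/Z into f, then multiply by Z^2.
  monomial 1·x^2·y^0 ↦ 1·X^2·Y^0·Z^0.
  monomial 3·x^0·y^2 ↦ 3·X^0·Y^2·Z^0.
  monomial 1·x^0·y^1 ↦ 1·X^0·Y^1·Z^1.
  monomial -2·x^0·y^0 ↦ -2·X^0·Y^0·Z^2.
Collecting: F(X, Y, Z) = X**2 + 3*Y**2 + Y*Z - 2*Z**2.


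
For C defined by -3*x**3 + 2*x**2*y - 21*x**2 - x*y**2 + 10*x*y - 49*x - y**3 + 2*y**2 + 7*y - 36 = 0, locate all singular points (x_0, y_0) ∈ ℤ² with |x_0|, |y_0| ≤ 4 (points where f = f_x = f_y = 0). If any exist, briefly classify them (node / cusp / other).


Singular points: {(-2, 1)}; classification: node.

Compute partial derivatives:
  f_x = -9*x**2 + 4*x*y - 42*x - y**2 + 10*y - 49.
  f_y = 2*x**2 - 2*x*y + 10*x - 3*y**2 + 4*y + 7.
Scan x_0 ∈ {−4, ..., 4}. For each x_0, f_y(x_0, y) is a polynomial in y; find its integer roots y ∈ {−4, ..., 4}, then test f_x and f at those candidates.
  x = -4: f_y(-4, y) = -3*y**2 + 12*y - 1; no integer root y with |y| ≤ 4.
  x = -3: f_y(-3, y) = -3*y**2 + 10*y - 5; no integer root y with |y| ≤ 4.
  x = -2: f_y(-2, y) = -3*y**2 + 8*y - 5; vanishes at y ∈ {1}. (-2, 1): f_x = 0, f = 0 — SINGULAR.
  x = -1: f_y(-1, y) = -3*y**2 + 6*y - 1; no integer root y with |y| ≤ 4.
  x = 0: f_y(0, y) = -3*y**2 + 4*y + 7; vanishes at y ∈ {-1}. (0, -1): f_x = -60 ≠ 0.
  x = 1: f_y(1, y) = -3*y**2 + 2*y + 19; no integer root y with |y| ≤ 4.
  x = 2: f_y(2, y) = 35 - 3*y**2; no integer root y with |y| ≤ 4.
  x = 3: f_y(3, y) = -3*y**2 - 2*y + 55; no integer root y with |y| ≤ 4.
  x = 4: f_y(4, y) = -3*y**2 - 4*y + 79; no integer root y with |y| ≤ 4.
Only singular point on the grid: (-2, 1).
Classify: substitute x = -2 + u, y = 1 + v and expand: f = -3*u**3 + 2*u**2*v - u**2 - u*v**2 - v**3 + v**2.
No constant or linear terms (consistent with a singular point). Quadratic part: -u**2 + v**2. Cubic part: -3*u**3 + 2*u**2*v - u*v**2 - v**3.
The quadratic part v**2 - u**2 = (v − u)(v + u) splits into two distinct linear factors, so there are two distinct tangent lines y − 1 = ±(x − -2) — this is a node (ordinary double point).
Classification: node.


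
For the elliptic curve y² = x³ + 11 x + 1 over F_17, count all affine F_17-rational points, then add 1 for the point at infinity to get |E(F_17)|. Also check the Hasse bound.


Affine points = {(0, 1), (0, 16), (1, 8), (1, 9), (7, 8), (7, 9), (9, 8), (9, 9), (11, 5), (11, 12), (12, 5), (12, 12), (14, 3), (14, 14)}; affine count = 14; |E(F_17)| = 15.

Discriminant check: Δ ∝ 4a³ + 27b² = 4·11³ + 27·1² = 4·1331 + 27·1 ≡ 13 (mod 17). Nonzero ⇒ E is nonsingular.
For each x ∈ F_17, compute rhs = x³ + 11·x + 1 mod 17, then count y ∈ F_17 with y² ≡ rhs.
  x = 0: rhs = 1, matching y values: 1, 16 (2 points).
  x = 1: rhs = 13, matching y values: 8, 9 (2 points).
  x = 2: rhs = 14, matching y values: none (0 points).
  x = 3: rhs = 10, matching y values: none (0 points).
  x = 4: rhs = 7, matching y values: none (0 points).
  x = 5: rhs = 11, matching y values: none (0 points).
  x = 6: rhs = 11, matching y values: none (0 points).
  x = 7: rhs = 13, matching y values: 8, 9 (2 points).
  x = 8: rhs = 6, matching y values: none (0 points).
  x = 9: rhs = 13, matching y values: 8, 9 (2 points).
  x = 10: rhs = 6, matching y values: none (0 points).
  x = 11: rhs = 8, matching y values: 5, 12 (2 points).
  x = 12: rhs = 8, matching y values: 5, 12 (2 points).
  x = 13: rhs = 12, matching y values: none (0 points).
  x = 14: rhs = 9, matching y values: 3, 14 (2 points).
  x = 15: rhs = 5, matching y values: none (0 points).
  x = 16: rhs = 6, matching y values: none (0 points).
Total affine count: 14.
Full point count |E(F_17)| = 14 + 1 = 15.
Hasse bound: |15 − (17+1)| = |-3| = 3 ≤ 2√17 ≈ 8.2462 ✓.


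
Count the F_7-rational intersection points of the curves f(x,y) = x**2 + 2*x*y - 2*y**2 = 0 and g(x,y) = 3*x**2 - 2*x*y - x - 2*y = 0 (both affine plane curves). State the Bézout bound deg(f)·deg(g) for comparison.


Common zeros: {(0, 0)}; count = 1; Bézout bound = 4.

deg(f) = 2, deg(g) = 2, so Bézout bound = 4.
Scan x ∈ F_7. For each x, list the y ∈ F_7 with f(x, y) ≡ 0 and those with g(x, y) ≡ 0 (mod 7); the common zeros in that column are the intersection.
  x = 0: f ≡ 0 at y ∈ {0}; g ≡ 0 at y ∈ {0}; common: {0}.
  x = 1: f ≡ 0 at y ∈ ∅; g ≡ 0 at y ∈ {4}; common: ∅.
  x = 2: f ≡ 0 at y ∈ ∅; g ≡ 0 at y ∈ {4}; common: ∅.
  x = 3: f ≡ 0 at y ∈ ∅; g ≡ 0 at y ∈ {3}; common: ∅.
  x = 4: f ≡ 0 at y ∈ ∅; g ≡ 0 at y ∈ {3}; common: ∅.
  x = 5: f ≡ 0 at y ∈ ∅; g ≡ 0 at y ∈ {0}; common: ∅.
  x = 6: f ≡ 0 at y ∈ ∅; g ≡ 0 at y ∈ ∅; common: ∅.
Collecting: common zeros = {(0, 0)}, so the count is 1.
Comparison with the Bézout bound: 1 ≤ 4 = deg(f)·deg(g), as expected for curves with no common component (the affine F_7-count falls short of the bound because intersections may lie at infinity, over extension fields, or carry multiplicity).


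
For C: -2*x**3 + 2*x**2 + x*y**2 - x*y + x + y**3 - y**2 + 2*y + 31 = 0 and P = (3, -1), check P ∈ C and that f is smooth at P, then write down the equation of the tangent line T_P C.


Tangent line at P: -39*x - 2*y + 115 = 0.

Step 1: f(3, -1) = 0, so P lies on C.
Step 2: partial derivatives
  f_x(x, y) = -6*x**2 + 4*x + y**2 - y + 1, f_y(x, y) = 2*x*y - x + 3*y**2 - 2*y + 2.
  f_x(P) = -39, f_y(P) = -2 (gradient nonzero, so P is smooth).
Step 3: tangent line at P: -39·(x − 3) + -2·(y − -1) = 0.
Expanding: -39*x - 2*y + 115 = 0.


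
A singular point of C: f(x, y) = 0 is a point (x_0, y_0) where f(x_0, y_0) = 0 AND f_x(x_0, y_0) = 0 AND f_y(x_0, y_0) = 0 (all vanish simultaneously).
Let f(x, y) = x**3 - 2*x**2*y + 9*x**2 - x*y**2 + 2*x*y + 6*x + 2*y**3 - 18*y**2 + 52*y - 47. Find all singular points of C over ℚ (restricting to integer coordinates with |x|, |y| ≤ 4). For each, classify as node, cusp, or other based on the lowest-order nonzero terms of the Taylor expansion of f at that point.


Singular points: {(-1, 3)}; classification: cusp.

Compute partial derivatives:
  f_x = 3*x**2 - 4*x*y + 18*x - y**2 + 2*y + 6.
  f_y = -2*x**2 - 2*x*y + 2*x + 6*y**2 - 36*y + 52.
Scan x_0 ∈ {−4, ..., 4}. For each x_0, f_y(x_0, y) is a polynomial in y; find its integer roots y ∈ {−4, ..., 4}, then test f_x and f at those candidates.
  x = -4: f_y(-4, y) = 6*y**2 - 28*y + 12; no integer root y with |y| ≤ 4.
  x = -3: f_y(-3, y) = 6*y**2 - 30*y + 28; no integer root y with |y| ≤ 4.
  x = -2: f_y(-2, y) = 6*y**2 - 32*y + 40; vanishes at y ∈ {2}. (-2, 2): f_x = -2 ≠ 0.
  x = -1: f_y(-1, y) = 6*y**2 - 34*y + 48; vanishes at y ∈ {3}. (-1, 3): f_x = 0, f = 0 — SINGULAR.
  x = 0: f_y(0, y) = 6*y**2 - 36*y + 52; no integer root y with |y| ≤ 4.
  x = 1: f_y(1, y) = 6*y**2 - 38*y + 52; vanishes at y ∈ {2}. (1, 2): f_x = 19 ≠ 0.
  x = 2: f_y(2, y) = 6*y**2 - 40*y + 48; no integer root y with |y| ≤ 4.
  x = 3: f_y(3, y) = 6*y**2 - 42*y + 40; no integer root y with |y| ≤ 4.
  x = 4: f_y(4, y) = 6*y**2 - 44*y + 28; no integer root y with |y| ≤ 4.
Only singular point on the grid: (-1, 3).
Classify: substitute x = -1 + u, y = 3 + v and expand: f = u**3 - 2*u**2*v - u*v**2 + 2*v**3 + v**2.
No constant or linear terms (consistent with a singular point). Quadratic part: v**2. Cubic part: u**3 - 2*u**2*v - u*v**2 + 2*v**3.
The quadratic part v**2 is a perfect square, so there is a single (double) tangent line v = 0, i.e. y = 3. Restricting the cubic part to that line (v = 0) leaves u**3 ≠ 0, so f is not divisible by v and the branch is v² ≈ -u**3 to lowest order — this is a cusp.
Classification: cusp.


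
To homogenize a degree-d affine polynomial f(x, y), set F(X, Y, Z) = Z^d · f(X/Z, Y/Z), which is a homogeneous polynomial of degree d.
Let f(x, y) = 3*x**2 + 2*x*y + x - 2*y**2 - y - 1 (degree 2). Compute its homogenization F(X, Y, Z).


F(X, Y, Z) = 3*X**2 + 2*X*Y + X*Z - 2*Y**2 - Y*Z - Z**2

deg(f) = 2.
Substitute x = X/Z, y = Y/Z into f, then multiply by Z^2.
  monomial 3·x^2·y^0 ↦ 3·X^2·Y^0·Z^0.
  monomial 2·x^1·y^1 ↦ 2·X^1·Y^1·Z^0.
  monomial 1·x^1·y^0 ↦ 1·X^1·Y^0·Z^1.
  monomial -2·x^0·y^2 ↦ -2·X^0·Y^2·Z^0.
  monomial -1·x^0·y^1 ↦ -1·X^0·Y^1·Z^1.
  monomial -1·x^0·y^0 ↦ -1·X^0·Y^0·Z^2.
Collecting: F(X, Y, Z) = 3*X**2 + 2*X*Y + X*Z - 2*Y**2 - Y*Z - Z**2.


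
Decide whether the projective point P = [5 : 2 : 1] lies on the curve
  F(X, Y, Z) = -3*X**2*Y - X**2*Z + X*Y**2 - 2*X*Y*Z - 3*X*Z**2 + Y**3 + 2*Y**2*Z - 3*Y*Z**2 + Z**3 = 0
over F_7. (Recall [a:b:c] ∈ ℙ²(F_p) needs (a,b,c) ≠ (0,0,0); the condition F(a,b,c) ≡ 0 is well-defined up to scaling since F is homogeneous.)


F(5,2,1) ≡ 3 (mod 7); P is NOT on the curve.

Evaluate F(5, 2, 1) term-by-term (mod 7).
  -3*X**2*Y ↦ -3·25·2·1 = -150
  -X**2*Z ↦ -1·25·1·1 = -25
  X*Y**2 ↦ 1·5·4·1 = 20
  -2*X*Y*Z ↦ -2·5·2·1 = -20
  -3*X*Z**2 ↦ -3·5·1·1 = -15
  Y**3 ↦ 1·1·8·1 = 8
  2*Y**2*Z ↦ 2·1·4·1 = 8
  -3*Y*Z**2 ↦ -3·1·2·1 = -6
  Z**3 ↦ 1·1·1·1 = 1
Sum: F(5, 2, 1) = (-150) + (-25) + (20) + (-20) + (-15) + (8) + (8) + (-6) + (1) = -179.
Reducing mod 7: -179 ≡ 3 (mod 7).
Since F(a, b, c) ≡ 3 ≠ 0 (mod 7), P does NOT lie on the curve.


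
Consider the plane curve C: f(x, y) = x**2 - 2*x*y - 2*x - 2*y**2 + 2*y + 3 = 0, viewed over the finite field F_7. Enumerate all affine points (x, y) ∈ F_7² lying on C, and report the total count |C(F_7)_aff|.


Affine F_7-points: {(0, 4), (1, 1), (1, 6), (2, 3), (3, 1), (3, 4), (6, 3), (6, 6)}; count = 8.

For each of the 49 pairs (x, y) ∈ F_7², evaluate f(x, y) mod 7. Record the zeros.
  x = 0: [0↦3, 1↦3, 2↦6, 3↦5, 4↦0, 5↦5, 6↦6]  zeros at y ∈ {4}
  x = 1: [0↦2, 1↦0, 2↦1, 3↦5, 4↦5, 5↦1, 6↦0]  zeros at y ∈ {1, 6}
  x = 2: [0↦3, 1↦6, 2↦5, 3↦0, 4↦5, 5↦6, 6↦3]  zeros at y ∈ {3}
  x = 3: [0↦6, 1↦0, 2↦4, 3↦4, 4↦0, 5↦6, 6↦1]  zeros at y ∈ {1, 4}
  x = 4: [0↦4, 1↦3, 2↦5, 3↦3, 4↦4, 5↦1, 6↦1]  zeros at y ∈ ∅
  x = 5: [0↦4, 1↦1, 2↦1, 3↦4, 4↦3, 5↦5, 6↦3]  zeros at y ∈ ∅
  x = 6: [0↦6, 1↦1, 2↦6, 3↦0, 4↦4, 5↦4, 6↦0]  zeros at y ∈ {3, 6}
Collecting zeros: affine points = {(0, 4), (1, 1), (1, 6), (2, 3), (3, 1), (3, 4), (6, 3), (6, 6)}.
Total count |C(F_7)_aff| = 8.


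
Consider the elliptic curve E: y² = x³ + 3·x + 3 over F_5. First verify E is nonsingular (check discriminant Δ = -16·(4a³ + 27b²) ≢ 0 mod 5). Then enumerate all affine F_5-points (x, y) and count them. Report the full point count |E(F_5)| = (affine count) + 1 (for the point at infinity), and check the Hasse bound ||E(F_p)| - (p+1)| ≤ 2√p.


Affine points = {(3, 2), (3, 3), (4, 2), (4, 3)}; affine count = 4; |E(F_5)| = 5.

Discriminant check: Δ ∝ 4a³ + 27b² = 4·3³ + 27·3² = 4·27 + 27·9 ≡ 1 (mod 5). Nonzero ⇒ E is nonsingular.
For each x ∈ F_5, compute rhs = x³ + 3·x + 3 mod 5, then count y ∈ F_5 with y² ≡ rhs.
  x = 0: rhs = 3, matching y values: none (0 points).
  x = 1: rhs = 2, matching y values: none (0 points).
  x = 2: rhs = 2, matching y values: none (0 points).
  x = 3: rhs = 4, matching y values: 2, 3 (2 points).
  x = 4: rhs = 4, matching y values: 2, 3 (2 points).
Total affine count: 4.
Full point count |E(F_5)| = 4 + 1 = 5.
Hasse bound: |5 − (5+1)| = |-1| = 1 ≤ 2√5 ≈ 4.4721 ✓.


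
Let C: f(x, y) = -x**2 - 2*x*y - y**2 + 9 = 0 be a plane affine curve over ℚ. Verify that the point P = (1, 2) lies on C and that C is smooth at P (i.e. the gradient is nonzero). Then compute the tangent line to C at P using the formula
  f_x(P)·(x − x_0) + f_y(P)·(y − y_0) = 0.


Tangent line at P: -6*x - 6*y + 18 = 0.

Step 1: f(1, 2) = 0, so P lies on C.
Step 2: partial derivatives
  f_x(x, y) = -2*x - 2*y, f_y(x, y) = -2*x - 2*y.
  f_x(P) = -6, f_y(P) = -6 (gradient nonzero, so P is smooth).
Step 3: tangent line at P: -6·(x − 1) + -6·(y − 2) = 0.
Expanding: -6*x - 6*y + 18 = 0.
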